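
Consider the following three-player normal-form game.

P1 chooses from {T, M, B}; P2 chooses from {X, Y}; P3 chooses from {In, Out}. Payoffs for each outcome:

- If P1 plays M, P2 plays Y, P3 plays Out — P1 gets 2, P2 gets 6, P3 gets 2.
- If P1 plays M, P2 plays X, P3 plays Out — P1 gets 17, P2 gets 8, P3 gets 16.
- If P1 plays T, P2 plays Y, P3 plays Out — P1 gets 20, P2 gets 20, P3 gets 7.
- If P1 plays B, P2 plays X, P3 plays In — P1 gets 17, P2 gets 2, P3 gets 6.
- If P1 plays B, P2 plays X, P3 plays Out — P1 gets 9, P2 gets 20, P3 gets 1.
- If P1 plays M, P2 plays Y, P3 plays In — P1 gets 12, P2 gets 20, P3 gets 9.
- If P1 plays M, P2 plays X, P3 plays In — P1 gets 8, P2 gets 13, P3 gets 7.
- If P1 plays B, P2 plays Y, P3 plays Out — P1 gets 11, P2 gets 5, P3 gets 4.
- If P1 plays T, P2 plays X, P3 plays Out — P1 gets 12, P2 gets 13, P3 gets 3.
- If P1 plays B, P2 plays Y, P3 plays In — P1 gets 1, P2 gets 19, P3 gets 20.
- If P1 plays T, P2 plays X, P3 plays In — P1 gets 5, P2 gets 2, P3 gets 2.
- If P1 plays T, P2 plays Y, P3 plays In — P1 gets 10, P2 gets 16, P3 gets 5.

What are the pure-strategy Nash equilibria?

(T, Y, Out); (M, X, Out); (M, Y, In)

P1 against (X, In): payoffs 5, 8, 17 → best response B.
P1 against (X, Out): payoffs 12, 17, 9 → best response M.
P1 against (Y, In): payoffs 10, 12, 1 → best response M.
P1 against (Y, Out): payoffs 20, 2, 11 → best response T.
P2 against (T, In): payoffs 2, 16 → best response Y.
P2 against (T, Out): payoffs 13, 20 → best response Y.
P2 against (M, In): payoffs 13, 20 → best response Y.
P2 against (M, Out): payoffs 8, 6 → best response X.
P2 against (B, In): payoffs 2, 19 → best response Y.
P2 against (B, Out): payoffs 20, 5 → best response X.
P3 against (T, X): payoffs 2, 3 → best response Out.
P3 against (T, Y): payoffs 5, 7 → best response Out.
P3 against (M, X): payoffs 7, 16 → best response Out.
P3 against (M, Y): payoffs 9, 2 → best response In.
P3 against (B, X): payoffs 6, 1 → best response In.
P3 against (B, Y): payoffs 20, 4 → best response In.
Mutual best responses: (T, Y, Out); (M, X, Out); (M, Y, In).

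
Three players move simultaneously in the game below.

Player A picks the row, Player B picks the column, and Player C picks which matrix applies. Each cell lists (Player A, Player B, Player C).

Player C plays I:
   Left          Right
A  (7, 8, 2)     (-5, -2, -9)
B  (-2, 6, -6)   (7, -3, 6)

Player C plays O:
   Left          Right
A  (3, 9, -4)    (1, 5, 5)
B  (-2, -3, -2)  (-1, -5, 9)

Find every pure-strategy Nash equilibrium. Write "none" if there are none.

Mark each player's best response to every combination of opponents' strategies; a profile where every player is best-responding is a pure Nash equilibrium.
Player A against (Left, I): payoffs 7, -2 → best response A.
Player A against (Left, O): payoffs 3, -2 → best response A.
Player A against (Right, I): payoffs -5, 7 → best response B.
Player A against (Right, O): payoffs 1, -1 → best response A.
Player B against (A, I): payoffs 8, -2 → best response Left.
Player B against (A, O): payoffs 9, 5 → best response Left.
Player B against (B, I): payoffs 6, -3 → best response Left.
Player B against (B, O): payoffs -3, -5 → best response Left.
Player C against (A, Left): payoffs 2, -4 → best response I.
Player C against (A, Right): payoffs -9, 5 → best response O.
Player C against (B, Left): payoffs -6, -2 → best response O.
Player C against (B, Right): payoffs 6, 9 → best response O.
Mutual best responses: (A, Left, I).

The unique pure-strategy Nash equilibrium is (A, Left, I).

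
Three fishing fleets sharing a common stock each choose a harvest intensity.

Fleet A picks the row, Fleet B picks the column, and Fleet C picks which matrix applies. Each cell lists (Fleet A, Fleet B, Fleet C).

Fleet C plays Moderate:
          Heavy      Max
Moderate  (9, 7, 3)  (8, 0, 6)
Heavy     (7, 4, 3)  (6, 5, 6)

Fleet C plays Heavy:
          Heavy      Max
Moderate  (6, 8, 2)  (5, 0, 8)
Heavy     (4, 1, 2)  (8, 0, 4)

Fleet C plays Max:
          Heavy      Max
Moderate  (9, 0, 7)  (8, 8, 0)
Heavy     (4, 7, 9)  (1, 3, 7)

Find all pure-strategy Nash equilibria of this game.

(Moderate, Heavy, Moderate): Fleet C can switch to Max (3 → 7). Not NE.
(Moderate, Heavy, Heavy): Fleet C can switch to Moderate (2 → 3). Not NE.
(Moderate, Heavy, Max): Fleet B can switch to Max (0 → 8). Not NE.
(Moderate, Max, Moderate): Fleet B can switch to Heavy (0 → 7). Not NE.
(Moderate, Max, Heavy): Fleet A can switch to Heavy (5 → 8). Not NE.
(Moderate, Max, Max): Fleet C can switch to Moderate (0 → 6). Not NE.
(Heavy, Heavy, Moderate): Fleet A can switch to Moderate (7 → 9). Not NE.
(Heavy, Heavy, Heavy): Fleet A can switch to Moderate (4 → 6). Not NE.
(Heavy, Heavy, Max): Fleet A can switch to Moderate (4 → 9). Not NE.
(Heavy, Max, Moderate): Fleet A can switch to Moderate (6 → 8). Not NE.
(Heavy, Max, Heavy): Fleet B can switch to Heavy (0 → 1). Not NE.
(Heavy, Max, Max): Fleet A can switch to Moderate (1 → 8). Not NE.

This game has no pure Nash equilibrium.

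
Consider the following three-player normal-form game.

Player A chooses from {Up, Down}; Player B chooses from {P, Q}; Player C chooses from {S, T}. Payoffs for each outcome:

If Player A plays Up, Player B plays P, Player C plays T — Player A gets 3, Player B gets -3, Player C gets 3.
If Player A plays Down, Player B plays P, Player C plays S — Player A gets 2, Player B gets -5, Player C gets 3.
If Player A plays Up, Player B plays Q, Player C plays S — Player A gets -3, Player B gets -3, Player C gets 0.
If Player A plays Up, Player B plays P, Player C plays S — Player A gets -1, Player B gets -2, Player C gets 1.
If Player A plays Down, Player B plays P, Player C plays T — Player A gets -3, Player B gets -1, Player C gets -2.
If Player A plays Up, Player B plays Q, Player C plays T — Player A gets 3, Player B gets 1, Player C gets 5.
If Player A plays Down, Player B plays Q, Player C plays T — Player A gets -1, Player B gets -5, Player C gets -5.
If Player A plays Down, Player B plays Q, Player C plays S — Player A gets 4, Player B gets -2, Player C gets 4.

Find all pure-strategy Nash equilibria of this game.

Pure-strategy Nash equilibria: (Up, Q, T), (Down, Q, S)

For each strategy profile, look for a profitable unilateral deviation.
(Up, P, S): Player A can switch to Down (-1 → 2). Not NE.
(Up, P, T): Player B can switch to Q (-3 → 1). Not NE.
(Up, Q, S): Player A can switch to Down (-3 → 4). Not NE.
(Up, Q, T): Player A gets 3, best alternative -1; Player B gets 1, best alternative -3; Player C gets 5, best alternative 0. No profitable deviation — NE.
(Down, P, S): Player B can switch to Q (-5 → -2). Not NE.
(Down, P, T): Player A can switch to Up (-3 → 3). Not NE.
(Down, Q, S): Player A gets 4, best alternative -3; Player B gets -2, best alternative -5; Player C gets 4, best alternative -5. No profitable deviation — NE.
(Down, Q, T): Player A can switch to Up (-1 → 3). Not NE.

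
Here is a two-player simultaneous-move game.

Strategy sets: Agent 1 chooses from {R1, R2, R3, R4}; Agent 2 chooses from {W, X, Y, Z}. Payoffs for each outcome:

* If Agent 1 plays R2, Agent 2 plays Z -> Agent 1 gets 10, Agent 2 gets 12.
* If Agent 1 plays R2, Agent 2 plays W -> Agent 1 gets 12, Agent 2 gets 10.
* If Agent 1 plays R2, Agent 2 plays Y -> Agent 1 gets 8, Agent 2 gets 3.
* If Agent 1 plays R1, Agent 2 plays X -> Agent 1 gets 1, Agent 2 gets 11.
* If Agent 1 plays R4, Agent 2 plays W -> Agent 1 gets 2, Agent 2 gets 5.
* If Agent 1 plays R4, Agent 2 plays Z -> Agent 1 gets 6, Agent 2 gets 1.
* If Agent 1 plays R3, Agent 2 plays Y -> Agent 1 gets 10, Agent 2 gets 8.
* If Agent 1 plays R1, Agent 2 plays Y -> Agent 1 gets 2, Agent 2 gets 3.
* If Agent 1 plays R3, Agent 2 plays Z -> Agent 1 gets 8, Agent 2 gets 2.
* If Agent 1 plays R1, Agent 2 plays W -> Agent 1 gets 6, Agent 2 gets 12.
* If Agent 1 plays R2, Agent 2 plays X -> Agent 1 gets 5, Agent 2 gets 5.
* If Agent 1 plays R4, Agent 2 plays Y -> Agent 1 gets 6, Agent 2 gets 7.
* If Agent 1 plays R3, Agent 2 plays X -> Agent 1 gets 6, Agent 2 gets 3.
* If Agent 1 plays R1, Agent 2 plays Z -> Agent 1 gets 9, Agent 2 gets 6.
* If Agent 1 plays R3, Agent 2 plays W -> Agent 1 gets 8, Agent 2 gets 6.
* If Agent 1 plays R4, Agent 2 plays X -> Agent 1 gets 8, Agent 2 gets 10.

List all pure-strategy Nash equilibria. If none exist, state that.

(R2, Z); (R3, Y); (R4, X)

Check each profile: it is a Nash equilibrium iff no player can strictly gain by switching unilaterally.
(R1, W): Agent 1 can switch to R2 (6 → 12). Not NE.
(R1, X): Agent 1 can switch to R2 (1 → 5). Not NE.
(R1, Y): Agent 1 can switch to R2 (2 → 8). Not NE.
(R1, Z): Agent 1 can switch to R2 (9 → 10). Not NE.
(R2, W): Agent 2 can switch to Z (10 → 12). Not NE.
(R2, X): Agent 1 can switch to R3 (5 → 6). Not NE.
(R2, Y): Agent 1 can switch to R3 (8 → 10). Not NE.
(R2, Z): Agent 1 gets 10, best alternative 9; Agent 2 gets 12, best alternative 10. No profitable deviation — NE.
(R3, W): Agent 1 can switch to R2 (8 → 12). Not NE.
(R3, X): Agent 1 can switch to R4 (6 → 8). Not NE.
(R3, Y): Agent 1 gets 10, best alternative 8; Agent 2 gets 8, best alternative 6. No profitable deviation — NE.
(R3, Z): Agent 1 can switch to R1 (8 → 9). Not NE.
(R4, W): Agent 1 can switch to R1 (2 → 6). Not NE.
(R4, X): Agent 1 gets 8, best alternative 6; Agent 2 gets 10, best alternative 7. No profitable deviation — NE.
(R4, Y): Agent 1 can switch to R2 (6 → 8). Not NE.
(The remaining 1 profile has a profitable deviation by the same check.)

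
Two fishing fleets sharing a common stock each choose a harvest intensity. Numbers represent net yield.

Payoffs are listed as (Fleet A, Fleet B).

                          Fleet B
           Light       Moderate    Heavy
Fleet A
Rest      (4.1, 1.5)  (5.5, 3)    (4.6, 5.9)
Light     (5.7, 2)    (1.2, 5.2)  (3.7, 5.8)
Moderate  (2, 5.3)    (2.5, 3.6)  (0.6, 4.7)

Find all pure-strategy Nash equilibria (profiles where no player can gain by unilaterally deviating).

For each strategy profile, look for a profitable unilateral deviation.
(Rest, Light): Fleet A can switch to Light (4.1 → 5.7). Not NE.
(Rest, Moderate): Fleet B can switch to Heavy (3 → 5.9). Not NE.
(Rest, Heavy): Fleet A gets 4.6, best alternative 3.7; Fleet B gets 5.9, best alternative 3. No profitable deviation — NE.
(Light, Light): Fleet B can switch to Moderate (2 → 5.2). Not NE.
(Light, Moderate): Fleet A can switch to Rest (1.2 → 5.5). Not NE.
(Light, Heavy): Fleet A can switch to Rest (3.7 → 4.6). Not NE.
(Moderate, Light): Fleet A can switch to Rest (2 → 4.1). Not NE.
(Moderate, Moderate): Fleet A can switch to Rest (2.5 → 5.5). Not NE.
(Moderate, Heavy): Fleet A can switch to Rest (0.6 → 4.6). Not NE.

Pure NE: (Rest, Heavy)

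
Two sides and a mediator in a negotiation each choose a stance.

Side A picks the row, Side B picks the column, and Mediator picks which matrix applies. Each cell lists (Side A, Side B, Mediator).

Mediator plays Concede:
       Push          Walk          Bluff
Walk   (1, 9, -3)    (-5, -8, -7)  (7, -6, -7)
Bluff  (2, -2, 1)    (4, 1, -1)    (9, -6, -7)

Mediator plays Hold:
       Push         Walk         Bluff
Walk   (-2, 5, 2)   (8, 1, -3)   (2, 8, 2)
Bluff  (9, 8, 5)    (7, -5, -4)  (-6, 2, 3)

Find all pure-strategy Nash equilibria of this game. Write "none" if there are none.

Mark each player's best response to every combination of opponents' strategies; a profile where every player is best-responding is a pure Nash equilibrium.
Side A against (Push, Concede): payoffs 1, 2 → best response Bluff.
Side A against (Push, Hold): payoffs -2, 9 → best response Bluff.
Side A against (Walk, Concede): payoffs -5, 4 → best response Bluff.
Side A against (Walk, Hold): payoffs 8, 7 → best response Walk.
Side A against (Bluff, Concede): payoffs 7, 9 → best response Bluff.
Side A against (Bluff, Hold): payoffs 2, -6 → best response Walk.
Side B against (Walk, Concede): payoffs 9, -8, -6 → best response Push.
Side B against (Walk, Hold): payoffs 5, 1, 8 → best response Bluff.
Side B against (Bluff, Concede): payoffs -2, 1, -6 → best response Walk.
Side B against (Bluff, Hold): payoffs 8, -5, 2 → best response Push.
Mediator against (Walk, Push): payoffs -3, 2 → best response Hold.
Mediator against (Walk, Walk): payoffs -7, -3 → best response Hold.
Mediator against (Walk, Bluff): payoffs -7, 2 → best response Hold.
Mediator against (Bluff, Push): payoffs 1, 5 → best response Hold.
Mediator against (Bluff, Walk): payoffs -1, -4 → best response Concede.
Mediator against (Bluff, Bluff): payoffs -7, 3 → best response Hold.
Mutual best responses: (Walk, Bluff, Hold); (Bluff, Push, Hold); (Bluff, Walk, Concede).

Pure-strategy Nash equilibria: (Walk, Bluff, Hold) and (Bluff, Push, Hold) and (Bluff, Walk, Concede)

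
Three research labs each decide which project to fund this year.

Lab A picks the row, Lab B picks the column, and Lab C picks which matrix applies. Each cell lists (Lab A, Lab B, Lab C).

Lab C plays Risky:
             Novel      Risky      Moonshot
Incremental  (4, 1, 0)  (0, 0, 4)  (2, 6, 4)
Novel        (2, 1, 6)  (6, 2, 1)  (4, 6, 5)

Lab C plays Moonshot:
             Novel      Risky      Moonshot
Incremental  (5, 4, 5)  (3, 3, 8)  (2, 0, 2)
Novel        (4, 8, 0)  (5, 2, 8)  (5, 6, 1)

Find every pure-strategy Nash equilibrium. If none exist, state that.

The pure Nash equilibria are (Incremental, Novel, Moonshot) and (Novel, Moonshot, Risky).

(Incremental, Novel, Risky): Lab B can switch to Moonshot (1 → 6). Not NE.
(Incremental, Novel, Moonshot): Lab A gets 5, best alternative 4; Lab B gets 4, best alternative 3; Lab C gets 5, best alternative 0. No profitable deviation — NE.
(Incremental, Risky, Risky): Lab A can switch to Novel (0 → 6). Not NE.
(Incremental, Risky, Moonshot): Lab A can switch to Novel (3 → 5). Not NE.
(Incremental, Moonshot, Risky): Lab A can switch to Novel (2 → 4). Not NE.
(Incremental, Moonshot, Moonshot): Lab A can switch to Novel (2 → 5). Not NE.
(Novel, Novel, Risky): Lab A can switch to Incremental (2 → 4). Not NE.
(Novel, Moonshot, Risky): Lab A gets 4, best alternative 2; Lab B gets 6, best alternative 2; Lab C gets 5, best alternative 1. No profitable deviation — NE.
(The remaining 4 profiles each have a profitable deviation by the same check.)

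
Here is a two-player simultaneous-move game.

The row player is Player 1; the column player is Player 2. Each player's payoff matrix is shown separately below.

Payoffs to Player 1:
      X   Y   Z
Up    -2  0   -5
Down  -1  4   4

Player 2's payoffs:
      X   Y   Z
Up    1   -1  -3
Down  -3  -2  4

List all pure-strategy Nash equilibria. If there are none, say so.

Pure NE: (Down, Z)

(Up, X): Player 1 can switch to Down (-2 → -1). Not NE.
(Up, Y): Player 1 can switch to Down (0 → 4). Not NE.
(Up, Z): Player 1 can switch to Down (-5 → 4). Not NE.
(Down, X): Player 2 can switch to Y (-3 → -2). Not NE.
(Down, Y): Player 2 can switch to Z (-2 → 4). Not NE.
(Down, Z): Player 1 gets 4, best alternative -5; Player 2 gets 4, best alternative -2. No profitable deviation — NE.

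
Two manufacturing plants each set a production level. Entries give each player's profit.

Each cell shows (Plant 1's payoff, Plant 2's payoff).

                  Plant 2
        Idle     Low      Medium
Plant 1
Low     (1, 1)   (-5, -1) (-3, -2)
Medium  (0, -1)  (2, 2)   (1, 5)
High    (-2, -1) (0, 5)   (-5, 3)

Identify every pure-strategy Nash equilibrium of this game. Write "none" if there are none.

(Low, Idle): Plant 1 gets 1, best alternative 0; Plant 2 gets 1, best alternative -1. No profitable deviation — NE.
(Low, Low): Plant 1 can switch to Medium (-5 → 2). Not NE.
(Low, Medium): Plant 1 can switch to Medium (-3 → 1). Not NE.
(Medium, Idle): Plant 1 can switch to Low (0 → 1). Not NE.
(Medium, Low): Plant 2 can switch to Medium (2 → 5). Not NE.
(Medium, Medium): Plant 1 gets 1, best alternative -3; Plant 2 gets 5, best alternative 2. No profitable deviation — NE.
(High, Idle): Plant 1 can switch to Low (-2 → 1). Not NE.
(High, Low): Plant 1 can switch to Medium (0 → 2). Not NE.
(High, Medium): Plant 1 can switch to Low (-5 → -3). Not NE.

Pure-strategy Nash equilibria: (Low, Idle) and (Medium, Medium)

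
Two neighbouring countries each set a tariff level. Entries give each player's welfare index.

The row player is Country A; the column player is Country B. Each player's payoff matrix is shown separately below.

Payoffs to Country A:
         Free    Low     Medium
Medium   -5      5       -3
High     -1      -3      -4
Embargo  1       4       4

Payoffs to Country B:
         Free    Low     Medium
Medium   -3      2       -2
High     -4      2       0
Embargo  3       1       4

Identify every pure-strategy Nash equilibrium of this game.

The pure Nash equilibria are (Medium, Low); (Embargo, Medium).

Country A against Free: payoffs -5, -1, 1 → best response Embargo.
Country A against Low: payoffs 5, -3, 4 → best response Medium.
Country A against Medium: payoffs -3, -4, 4 → best response Embargo.
Country B against Medium: payoffs -3, 2, -2 → best response Low.
Country B against High: payoffs -4, 2, 0 → best response Low.
Country B against Embargo: payoffs 3, 1, 4 → best response Medium.
Mutual best responses: (Medium, Low); (Embargo, Medium).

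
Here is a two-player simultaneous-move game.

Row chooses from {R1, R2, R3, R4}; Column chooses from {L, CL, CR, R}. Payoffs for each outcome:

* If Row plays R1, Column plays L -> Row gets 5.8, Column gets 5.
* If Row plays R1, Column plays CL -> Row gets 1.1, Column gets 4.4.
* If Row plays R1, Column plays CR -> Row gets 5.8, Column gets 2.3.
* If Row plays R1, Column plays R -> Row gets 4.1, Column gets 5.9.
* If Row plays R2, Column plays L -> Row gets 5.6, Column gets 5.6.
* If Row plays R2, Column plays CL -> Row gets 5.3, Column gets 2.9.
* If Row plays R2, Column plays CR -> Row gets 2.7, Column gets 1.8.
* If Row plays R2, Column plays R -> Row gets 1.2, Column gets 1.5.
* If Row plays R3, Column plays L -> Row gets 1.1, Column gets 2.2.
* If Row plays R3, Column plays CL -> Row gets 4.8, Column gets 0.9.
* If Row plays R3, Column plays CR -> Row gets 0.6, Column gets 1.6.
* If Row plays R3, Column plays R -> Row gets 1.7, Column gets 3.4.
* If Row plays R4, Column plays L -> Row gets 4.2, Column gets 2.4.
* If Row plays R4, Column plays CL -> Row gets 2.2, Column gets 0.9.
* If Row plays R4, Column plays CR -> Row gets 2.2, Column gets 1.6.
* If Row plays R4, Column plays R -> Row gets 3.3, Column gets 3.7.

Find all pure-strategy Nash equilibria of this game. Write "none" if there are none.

(R1, L): Column can switch to R (5 → 5.9). Not NE.
(R1, CL): Row can switch to R2 (1.1 → 5.3). Not NE.
(R1, CR): Column can switch to L (2.3 → 5). Not NE.
(R1, R): Row gets 4.1, best alternative 3.3; Column gets 5.9, best alternative 5. No profitable deviation — NE.
(R2, L): Row can switch to R1 (5.6 → 5.8). Not NE.
(R2, CL): Column can switch to L (2.9 → 5.6). Not NE.
(R2, CR): Row can switch to R1 (2.7 → 5.8). Not NE.
(R2, R): Row can switch to R1 (1.2 → 4.1). Not NE.
(R3, L): Row can switch to R1 (1.1 → 5.8). Not NE.
(R3, CL): Row can switch to R2 (4.8 → 5.3). Not NE.
(R3, CR): Row can switch to R1 (0.6 → 5.8). Not NE.
(R3, R): Row can switch to R1 (1.7 → 4.1). Not NE.
(R4, L): Row can switch to R1 (4.2 → 5.8). Not NE.
(The remaining 3 profiles each have a profitable deviation by the same check.)

Pure NE: (R1, R)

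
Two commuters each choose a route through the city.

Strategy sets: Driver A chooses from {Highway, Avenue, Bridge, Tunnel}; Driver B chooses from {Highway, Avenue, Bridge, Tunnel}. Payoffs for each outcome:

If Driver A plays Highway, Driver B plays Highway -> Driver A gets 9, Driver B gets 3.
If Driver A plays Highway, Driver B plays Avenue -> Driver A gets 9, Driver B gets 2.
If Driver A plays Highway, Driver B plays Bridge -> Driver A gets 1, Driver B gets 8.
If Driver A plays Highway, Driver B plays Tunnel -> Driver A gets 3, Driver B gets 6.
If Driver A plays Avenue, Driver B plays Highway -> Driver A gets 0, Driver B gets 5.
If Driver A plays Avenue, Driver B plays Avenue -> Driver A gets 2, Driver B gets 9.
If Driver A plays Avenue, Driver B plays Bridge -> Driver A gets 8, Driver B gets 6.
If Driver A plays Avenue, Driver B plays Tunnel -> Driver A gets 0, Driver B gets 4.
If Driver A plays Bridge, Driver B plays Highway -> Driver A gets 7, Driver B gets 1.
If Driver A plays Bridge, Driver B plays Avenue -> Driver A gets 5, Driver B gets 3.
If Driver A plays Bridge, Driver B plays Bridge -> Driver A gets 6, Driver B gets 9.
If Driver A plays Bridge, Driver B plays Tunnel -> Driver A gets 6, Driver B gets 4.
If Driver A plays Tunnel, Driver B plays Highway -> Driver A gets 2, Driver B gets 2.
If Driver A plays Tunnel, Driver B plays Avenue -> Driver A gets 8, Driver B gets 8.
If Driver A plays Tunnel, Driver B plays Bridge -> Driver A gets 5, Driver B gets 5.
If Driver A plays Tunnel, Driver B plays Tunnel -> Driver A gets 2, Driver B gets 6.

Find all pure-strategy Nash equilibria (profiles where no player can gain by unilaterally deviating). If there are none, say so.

(Highway, Highway): Driver B can switch to Bridge (3 → 8). Not NE.
(Highway, Avenue): Driver B can switch to Highway (2 → 3). Not NE.
(Highway, Bridge): Driver A can switch to Avenue (1 → 8). Not NE.
(Highway, Tunnel): Driver A can switch to Bridge (3 → 6). Not NE.
(Avenue, Highway): Driver A can switch to Highway (0 → 9). Not NE.
(Avenue, Avenue): Driver A can switch to Highway (2 → 9). Not NE.
(Avenue, Bridge): Driver B can switch to Avenue (6 → 9). Not NE.
(Avenue, Tunnel): Driver A can switch to Highway (0 → 3). Not NE.
(The remaining 8 profiles each have a profitable deviation by the same check.)

No pure-strategy Nash equilibrium.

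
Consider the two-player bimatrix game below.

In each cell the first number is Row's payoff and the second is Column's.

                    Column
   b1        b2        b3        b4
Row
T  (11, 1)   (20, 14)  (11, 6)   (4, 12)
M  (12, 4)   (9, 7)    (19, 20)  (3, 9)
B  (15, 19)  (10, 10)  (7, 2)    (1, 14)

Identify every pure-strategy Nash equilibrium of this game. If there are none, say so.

Pure-strategy Nash equilibria: (T, b2) and (M, b3) and (B, b1)

Check each profile: it is a Nash equilibrium iff no player can strictly gain by switching unilaterally.
(T, b1): Row can switch to M (11 → 12). Not NE.
(T, b2): Row gets 20, best alternative 10; Column gets 14, best alternative 12. No profitable deviation — NE.
(T, b3): Row can switch to M (11 → 19). Not NE.
(T, b4): Column can switch to b2 (12 → 14). Not NE.
(M, b1): Row can switch to B (12 → 15). Not NE.
(M, b2): Row can switch to T (9 → 20). Not NE.
(M, b3): Row gets 19, best alternative 11; Column gets 20, best alternative 9. No profitable deviation — NE.
(M, b4): Row can switch to T (3 → 4). Not NE.
(B, b1): Row gets 15, best alternative 12; Column gets 19, best alternative 14. No profitable deviation — NE.
(B, b2): Row can switch to T (10 → 20). Not NE.
(B, b3): Row can switch to T (7 → 11). Not NE.
(B, b4): Row can switch to T (1 → 4). Not NE.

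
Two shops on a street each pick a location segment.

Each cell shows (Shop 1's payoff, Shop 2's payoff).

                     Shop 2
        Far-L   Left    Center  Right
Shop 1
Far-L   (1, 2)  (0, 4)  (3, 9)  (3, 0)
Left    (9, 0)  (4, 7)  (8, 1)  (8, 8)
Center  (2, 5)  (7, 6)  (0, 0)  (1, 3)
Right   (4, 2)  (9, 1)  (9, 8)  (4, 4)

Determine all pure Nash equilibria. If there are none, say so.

Pure-strategy Nash equilibria: (Left, Right); (Right, Center)

(Far-L, Far-L): Shop 1 can switch to Left (1 → 9). Not NE.
(Far-L, Left): Shop 1 can switch to Left (0 → 4). Not NE.
(Far-L, Center): Shop 1 can switch to Left (3 → 8). Not NE.
(Far-L, Right): Shop 1 can switch to Left (3 → 8). Not NE.
(Left, Far-L): Shop 2 can switch to Left (0 → 7). Not NE.
(Left, Left): Shop 1 can switch to Center (4 → 7). Not NE.
(Left, Right): Shop 1 gets 8, best alternative 4; Shop 2 gets 8, best alternative 7. No profitable deviation — NE.
(Right, Center): Shop 1 gets 9, best alternative 8; Shop 2 gets 8, best alternative 4. No profitable deviation — NE.
(The remaining 8 profiles each have a profitable deviation by the same check.)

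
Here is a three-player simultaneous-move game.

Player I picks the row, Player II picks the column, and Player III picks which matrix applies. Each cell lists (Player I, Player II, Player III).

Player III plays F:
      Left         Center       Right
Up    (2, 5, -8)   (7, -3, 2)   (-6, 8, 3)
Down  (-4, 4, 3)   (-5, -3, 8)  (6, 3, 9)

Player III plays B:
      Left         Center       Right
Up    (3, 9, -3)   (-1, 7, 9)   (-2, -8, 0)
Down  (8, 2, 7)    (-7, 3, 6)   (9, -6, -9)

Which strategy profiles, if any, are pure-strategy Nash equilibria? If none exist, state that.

(Up, Left, F): Player II can switch to Right (5 → 8). Not NE.
(Up, Left, B): Player I can switch to Down (3 → 8). Not NE.
(Up, Center, F): Player II can switch to Left (-3 → 5). Not NE.
(Up, Center, B): Player II can switch to Left (7 → 9). Not NE.
(Up, Right, F): Player I can switch to Down (-6 → 6). Not NE.
(Up, Right, B): Player I can switch to Down (-2 → 9). Not NE.
(Down, Left, F): Player I can switch to Up (-4 → 2). Not NE.
(Down, Left, B): Player II can switch to Center (2 → 3). Not NE.
(Down, Center, F): Player I can switch to Up (-5 → 7). Not NE.
(Down, Center, B): Player I can switch to Up (-7 → -1). Not NE.
(Down, Right, F): Player II can switch to Left (3 → 4). Not NE.
(Down, Right, B): Player II can switch to Left (-6 → 2). Not NE.

none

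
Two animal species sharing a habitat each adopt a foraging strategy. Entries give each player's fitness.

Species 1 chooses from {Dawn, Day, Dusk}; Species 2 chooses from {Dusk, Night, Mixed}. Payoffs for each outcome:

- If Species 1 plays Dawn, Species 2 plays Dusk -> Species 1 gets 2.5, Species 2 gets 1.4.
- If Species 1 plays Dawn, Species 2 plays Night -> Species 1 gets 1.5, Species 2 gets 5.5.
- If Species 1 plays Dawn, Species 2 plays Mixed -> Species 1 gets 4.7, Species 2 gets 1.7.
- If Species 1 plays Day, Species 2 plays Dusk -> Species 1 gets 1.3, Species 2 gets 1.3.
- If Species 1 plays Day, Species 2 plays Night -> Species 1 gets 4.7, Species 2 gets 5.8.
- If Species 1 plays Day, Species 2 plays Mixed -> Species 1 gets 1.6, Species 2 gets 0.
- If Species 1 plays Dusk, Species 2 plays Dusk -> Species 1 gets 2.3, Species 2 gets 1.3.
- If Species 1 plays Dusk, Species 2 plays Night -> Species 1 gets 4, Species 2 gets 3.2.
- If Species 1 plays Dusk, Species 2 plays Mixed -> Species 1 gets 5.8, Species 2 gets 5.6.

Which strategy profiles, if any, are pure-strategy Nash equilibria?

Pure-strategy Nash equilibria: (Day, Night), (Dusk, Mixed)

For each strategy profile, look for a profitable unilateral deviation.
(Dawn, Dusk): Species 2 can switch to Night (1.4 → 5.5). Not NE.
(Dawn, Night): Species 1 can switch to Day (1.5 → 4.7). Not NE.
(Dawn, Mixed): Species 1 can switch to Dusk (4.7 → 5.8). Not NE.
(Day, Dusk): Species 1 can switch to Dawn (1.3 → 2.5). Not NE.
(Day, Night): Species 1 gets 4.7, best alternative 4; Species 2 gets 5.8, best alternative 1.3. No profitable deviation — NE.
(Day, Mixed): Species 1 can switch to Dawn (1.6 → 4.7). Not NE.
(Dusk, Dusk): Species 1 can switch to Dawn (2.3 → 2.5). Not NE.
(Dusk, Night): Species 1 can switch to Day (4 → 4.7). Not NE.
(Dusk, Mixed): Species 1 gets 5.8, best alternative 4.7; Species 2 gets 5.6, best alternative 3.2. No profitable deviation — NE.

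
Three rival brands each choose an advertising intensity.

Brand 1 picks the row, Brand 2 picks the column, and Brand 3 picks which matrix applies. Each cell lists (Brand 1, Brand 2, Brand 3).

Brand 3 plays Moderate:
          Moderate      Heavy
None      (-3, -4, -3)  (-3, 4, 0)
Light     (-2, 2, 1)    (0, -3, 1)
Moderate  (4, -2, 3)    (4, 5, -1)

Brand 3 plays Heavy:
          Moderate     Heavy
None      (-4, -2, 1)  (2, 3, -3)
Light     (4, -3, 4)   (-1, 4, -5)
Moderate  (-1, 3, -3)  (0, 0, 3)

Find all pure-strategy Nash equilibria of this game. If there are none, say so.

(None, Moderate, Moderate): Brand 1 can switch to Light (-3 → -2). Not NE.
(None, Moderate, Heavy): Brand 1 can switch to Light (-4 → 4). Not NE.
(None, Heavy, Moderate): Brand 1 can switch to Light (-3 → 0). Not NE.
(None, Heavy, Heavy): Brand 3 can switch to Moderate (-3 → 0). Not NE.
(Light, Moderate, Moderate): Brand 1 can switch to Moderate (-2 → 4). Not NE.
(Light, Moderate, Heavy): Brand 2 can switch to Heavy (-3 → 4). Not NE.
(Light, Heavy, Moderate): Brand 1 can switch to Moderate (0 → 4). Not NE.
(Light, Heavy, Heavy): Brand 1 can switch to None (-1 → 2). Not NE.
(The remaining 4 profiles each have a profitable deviation by the same check.)

There is no pure-strategy Nash equilibrium.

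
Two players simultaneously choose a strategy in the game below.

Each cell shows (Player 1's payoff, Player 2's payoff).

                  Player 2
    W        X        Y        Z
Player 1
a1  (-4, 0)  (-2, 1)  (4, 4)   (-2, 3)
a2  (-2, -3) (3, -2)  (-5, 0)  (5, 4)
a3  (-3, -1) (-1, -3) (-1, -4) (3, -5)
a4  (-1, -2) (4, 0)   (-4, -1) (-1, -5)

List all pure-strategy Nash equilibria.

Player 1 against W: payoffs -4, -2, -3, -1 → best response a4.
Player 1 against X: payoffs -2, 3, -1, 4 → best response a4.
Player 1 against Y: payoffs 4, -5, -1, -4 → best response a1.
Player 1 against Z: payoffs -2, 5, 3, -1 → best response a2.
Player 2 against a1: payoffs 0, 1, 4, 3 → best response Y.
Player 2 against a2: payoffs -3, -2, 0, 4 → best response Z.
Player 2 against a3: payoffs -1, -3, -4, -5 → best response W.
Player 2 against a4: payoffs -2, 0, -1, -5 → best response X.
Mutual best responses: (a1, Y); (a2, Z); (a4, X).

The pure Nash equilibria are (a1, Y) and (a2, Z) and (a4, X).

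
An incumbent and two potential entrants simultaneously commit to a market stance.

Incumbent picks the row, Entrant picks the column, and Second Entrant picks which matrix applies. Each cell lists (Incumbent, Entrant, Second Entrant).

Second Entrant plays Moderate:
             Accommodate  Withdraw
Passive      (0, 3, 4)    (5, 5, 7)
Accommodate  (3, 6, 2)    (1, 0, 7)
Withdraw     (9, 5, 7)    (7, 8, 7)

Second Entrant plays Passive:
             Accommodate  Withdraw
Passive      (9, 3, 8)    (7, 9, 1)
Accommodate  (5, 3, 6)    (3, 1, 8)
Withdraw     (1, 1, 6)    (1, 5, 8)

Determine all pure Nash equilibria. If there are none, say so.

Mark each player's best response to every combination of opponents' strategies; a profile where every player is best-responding is a pure Nash equilibrium.
Incumbent against (Accommodate, Moderate): payoffs 0, 3, 9 → best response Withdraw.
Incumbent against (Accommodate, Passive): payoffs 9, 5, 1 → best response Passive.
Incumbent against (Withdraw, Moderate): payoffs 5, 1, 7 → best response Withdraw.
Incumbent against (Withdraw, Passive): payoffs 7, 3, 1 → best response Passive.
Entrant against (Passive, Moderate): payoffs 3, 5 → best response Withdraw.
Entrant against (Passive, Passive): payoffs 3, 9 → best response Withdraw.
Entrant against (Accommodate, Moderate): payoffs 6, 0 → best response Accommodate.
Entrant against (Accommodate, Passive): payoffs 3, 1 → best response Accommodate.
Entrant against (Withdraw, Moderate): payoffs 5, 8 → best response Withdraw.
Entrant against (Withdraw, Passive): payoffs 1, 5 → best response Withdraw.
Second Entrant against (Passive, Accommodate): payoffs 4, 8 → best response Passive.
Second Entrant against (Passive, Withdraw): payoffs 7, 1 → best response Moderate.
Second Entrant against (Accommodate, Accommodate): payoffs 2, 6 → best response Passive.
Second Entrant against (Accommodate, Withdraw): payoffs 7, 8 → best response Passive.
Second Entrant against (Withdraw, Accommodate): payoffs 7, 6 → best response Moderate.
Second Entrant against (Withdraw, Withdraw): payoffs 7, 8 → best response Passive.
No profile is a mutual best response for all players.

This game has no pure Nash equilibrium.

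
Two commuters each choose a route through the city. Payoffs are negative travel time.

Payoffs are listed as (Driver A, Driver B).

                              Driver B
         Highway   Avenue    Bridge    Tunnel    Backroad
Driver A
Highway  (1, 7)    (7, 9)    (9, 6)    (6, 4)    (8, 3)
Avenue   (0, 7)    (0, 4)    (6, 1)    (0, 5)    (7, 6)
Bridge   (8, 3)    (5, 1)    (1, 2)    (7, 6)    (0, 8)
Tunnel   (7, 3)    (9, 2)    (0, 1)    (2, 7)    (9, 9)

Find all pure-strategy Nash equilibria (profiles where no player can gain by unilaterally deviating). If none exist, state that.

(Tunnel, Backroad)

(Highway, Highway): Driver A can switch to Bridge (1 → 8). Not NE.
(Highway, Avenue): Driver A can switch to Tunnel (7 → 9). Not NE.
(Highway, Bridge): Driver B can switch to Highway (6 → 7). Not NE.
(Highway, Tunnel): Driver A can switch to Bridge (6 → 7). Not NE.
(Highway, Backroad): Driver A can switch to Tunnel (8 → 9). Not NE.
(Avenue, Highway): Driver A can switch to Highway (0 → 1). Not NE.
(Avenue, Avenue): Driver A can switch to Highway (0 → 7). Not NE.
(Avenue, Bridge): Driver A can switch to Highway (6 → 9). Not NE.
(Avenue, Tunnel): Driver A can switch to Highway (0 → 6). Not NE.
(Avenue, Backroad): Driver A can switch to Highway (7 → 8). Not NE.
(Bridge, Highway): Driver B can switch to Tunnel (3 → 6). Not NE.
(Bridge, Avenue): Driver A can switch to Highway (5 → 7). Not NE.
(Tunnel, Backroad): Driver A gets 9, best alternative 8; Driver B gets 9, best alternative 7. No profitable deviation — NE.
(The remaining 7 profiles each have a profitable deviation by the same check.)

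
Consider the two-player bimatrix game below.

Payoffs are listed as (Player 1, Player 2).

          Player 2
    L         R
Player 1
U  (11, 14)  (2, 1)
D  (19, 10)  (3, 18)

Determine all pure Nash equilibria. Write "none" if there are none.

The unique pure-strategy Nash equilibrium is (D, R).

Mark each player's best response to every combination of opponents' strategies; a profile where every player is best-responding is a pure Nash equilibrium.
Player 1 against L: payoffs 11, 19 → best response D.
Player 1 against R: payoffs 2, 3 → best response D.
Player 2 against U: payoffs 14, 1 → best response L.
Player 2 against D: payoffs 10, 18 → best response R.
Mutual best responses: (D, R).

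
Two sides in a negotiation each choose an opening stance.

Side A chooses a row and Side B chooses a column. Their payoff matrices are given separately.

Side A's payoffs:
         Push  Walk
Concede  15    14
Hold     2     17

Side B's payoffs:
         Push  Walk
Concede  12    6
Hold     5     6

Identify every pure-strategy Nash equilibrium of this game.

Pure-strategy Nash equilibria: (Concede, Push), (Hold, Walk)

(Concede, Push): Side A gets 15, best alternative 2; Side B gets 12, best alternative 6. No profitable deviation — NE.
(Concede, Walk): Side A can switch to Hold (14 → 17). Not NE.
(Hold, Push): Side A can switch to Concede (2 → 15). Not NE.
(Hold, Walk): Side A gets 17, best alternative 14; Side B gets 6, best alternative 5. No profitable deviation — NE.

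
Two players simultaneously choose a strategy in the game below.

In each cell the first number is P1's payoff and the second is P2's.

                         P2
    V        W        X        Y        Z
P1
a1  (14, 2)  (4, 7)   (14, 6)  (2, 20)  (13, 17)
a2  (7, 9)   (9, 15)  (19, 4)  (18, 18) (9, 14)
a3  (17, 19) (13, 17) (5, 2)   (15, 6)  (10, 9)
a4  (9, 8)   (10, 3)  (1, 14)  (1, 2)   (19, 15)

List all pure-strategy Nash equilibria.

P1 against V: payoffs 14, 7, 17, 9 → best response a3.
P1 against W: payoffs 4, 9, 13, 10 → best response a3.
P1 against X: payoffs 14, 19, 5, 1 → best response a2.
P1 against Y: payoffs 2, 18, 15, 1 → best response a2.
P1 against Z: payoffs 13, 9, 10, 19 → best response a4.
P2 against a1: payoffs 2, 7, 6, 20, 17 → best response Y.
P2 against a2: payoffs 9, 15, 4, 18, 14 → best response Y.
P2 against a3: payoffs 19, 17, 2, 6, 9 → best response V.
P2 against a4: payoffs 8, 3, 14, 2, 15 → best response Z.
Mutual best responses: (a2, Y); (a3, V); (a4, Z).

The pure Nash equilibria are (a2, Y), (a3, V), (a4, Z).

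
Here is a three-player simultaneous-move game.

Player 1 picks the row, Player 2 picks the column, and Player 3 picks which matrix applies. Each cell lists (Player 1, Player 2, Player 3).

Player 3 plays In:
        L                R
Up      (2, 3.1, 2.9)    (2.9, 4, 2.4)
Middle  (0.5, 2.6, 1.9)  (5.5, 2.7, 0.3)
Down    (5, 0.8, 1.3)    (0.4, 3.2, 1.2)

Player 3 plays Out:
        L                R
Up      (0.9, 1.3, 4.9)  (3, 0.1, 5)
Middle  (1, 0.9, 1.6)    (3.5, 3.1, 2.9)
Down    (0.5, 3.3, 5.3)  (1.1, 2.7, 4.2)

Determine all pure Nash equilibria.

Player 1 against (L, In): payoffs 2, 0.5, 5 → best response Down.
Player 1 against (L, Out): payoffs 0.9, 1, 0.5 → best response Middle.
Player 1 against (R, In): payoffs 2.9, 5.5, 0.4 → best response Middle.
Player 1 against (R, Out): payoffs 3, 3.5, 1.1 → best response Middle.
Player 2 against (Up, In): payoffs 3.1, 4 → best response R.
Player 2 against (Up, Out): payoffs 1.3, 0.1 → best response L.
Player 2 against (Middle, In): payoffs 2.6, 2.7 → best response R.
Player 2 against (Middle, Out): payoffs 0.9, 3.1 → best response R.
Player 2 against (Down, In): payoffs 0.8, 3.2 → best response R.
Player 2 against (Down, Out): payoffs 3.3, 2.7 → best response L.
Player 3 against (Up, L): payoffs 2.9, 4.9 → best response Out.
Player 3 against (Up, R): payoffs 2.4, 5 → best response Out.
Player 3 against (Middle, L): payoffs 1.9, 1.6 → best response In.
Player 3 against (Middle, R): payoffs 0.3, 2.9 → best response Out.
Player 3 against (Down, L): payoffs 1.3, 5.3 → best response Out.
Player 3 against (Down, R): payoffs 1.2, 4.2 → best response Out.
Mutual best responses: (Middle, R, Out).

(Middle, R, Out)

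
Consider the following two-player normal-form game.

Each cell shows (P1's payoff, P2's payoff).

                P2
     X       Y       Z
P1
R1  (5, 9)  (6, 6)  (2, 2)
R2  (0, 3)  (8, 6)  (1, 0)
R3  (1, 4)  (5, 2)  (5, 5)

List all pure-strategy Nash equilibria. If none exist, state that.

P1 against X: payoffs 5, 0, 1 → best response R1.
P1 against Y: payoffs 6, 8, 5 → best response R2.
P1 against Z: payoffs 2, 1, 5 → best response R3.
P2 against R1: payoffs 9, 6, 2 → best response X.
P2 against R2: payoffs 3, 6, 0 → best response Y.
P2 against R3: payoffs 4, 2, 5 → best response Z.
Mutual best responses: (R1, X); (R2, Y); (R3, Z).

(R1, X); (R2, Y); (R3, Z)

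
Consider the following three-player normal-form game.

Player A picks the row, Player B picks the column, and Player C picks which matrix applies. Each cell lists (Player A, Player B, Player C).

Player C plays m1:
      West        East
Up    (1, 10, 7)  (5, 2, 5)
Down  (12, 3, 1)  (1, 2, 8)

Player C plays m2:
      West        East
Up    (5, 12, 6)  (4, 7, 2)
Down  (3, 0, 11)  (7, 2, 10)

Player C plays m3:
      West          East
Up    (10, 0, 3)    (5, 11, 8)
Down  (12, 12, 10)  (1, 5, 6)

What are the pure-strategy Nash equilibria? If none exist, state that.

(Up, East, m3) and (Down, East, m2)

(Up, West, m1): Player A can switch to Down (1 → 12). Not NE.
(Up, West, m2): Player C can switch to m1 (6 → 7). Not NE.
(Up, West, m3): Player A can switch to Down (10 → 12). Not NE.
(Up, East, m1): Player B can switch to West (2 → 10). Not NE.
(Up, East, m2): Player A can switch to Down (4 → 7). Not NE.
(Up, East, m3): Player A gets 5, best alternative 1; Player B gets 11, best alternative 0; Player C gets 8, best alternative 5. No profitable deviation — NE.
(Down, West, m1): Player C can switch to m2 (1 → 11). Not NE.
(Down, East, m2): Player A gets 7, best alternative 4; Player B gets 2, best alternative 0; Player C gets 10, best alternative 8. No profitable deviation — NE.
(The remaining 4 profiles each have a profitable deviation by the same check.)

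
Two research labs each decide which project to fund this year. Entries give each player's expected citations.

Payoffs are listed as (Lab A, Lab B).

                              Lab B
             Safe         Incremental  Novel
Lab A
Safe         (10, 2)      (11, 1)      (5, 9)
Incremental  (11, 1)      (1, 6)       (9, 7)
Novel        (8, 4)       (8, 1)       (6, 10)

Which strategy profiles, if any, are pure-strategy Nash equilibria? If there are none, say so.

The unique pure-strategy Nash equilibrium is (Incremental, Novel).

Check each profile: it is a Nash equilibrium iff no player can strictly gain by switching unilaterally.
(Safe, Safe): Lab A can switch to Incremental (10 → 11). Not NE.
(Safe, Incremental): Lab B can switch to Safe (1 → 2). Not NE.
(Safe, Novel): Lab A can switch to Incremental (5 → 9). Not NE.
(Incremental, Safe): Lab B can switch to Incremental (1 → 6). Not NE.
(Incremental, Incremental): Lab A can switch to Safe (1 → 11). Not NE.
(Incremental, Novel): Lab A gets 9, best alternative 6; Lab B gets 7, best alternative 6. No profitable deviation — NE.
(Novel, Safe): Lab A can switch to Safe (8 → 10). Not NE.
(Novel, Incremental): Lab A can switch to Safe (8 → 11). Not NE.
(Novel, Novel): Lab A can switch to Incremental (6 → 9). Not NE.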